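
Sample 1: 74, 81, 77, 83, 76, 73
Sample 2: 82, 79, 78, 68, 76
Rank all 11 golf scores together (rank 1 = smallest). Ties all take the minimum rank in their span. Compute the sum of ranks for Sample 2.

Sorted (ascending): 68, 73, 74, 76, 76, 77, 78, 79, 81, 82, 83
The 2 values of 76 occupy positions 4–5 → each gets rank 4.
Sample 2 values → pooled ranks: 82→10, 79→8, 78→7, 68→1, 76→4
Rank sum = 10 + 8 + 7 + 1 + 4 = 30

30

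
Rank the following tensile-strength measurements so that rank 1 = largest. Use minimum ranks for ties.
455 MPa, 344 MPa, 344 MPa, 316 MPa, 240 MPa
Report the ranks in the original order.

Sorted (descending): 455, 344, 344, 316, 240
The 2 values of 344 occupy positions 2–3 → each gets rank 2.

1, 2, 2, 4, 5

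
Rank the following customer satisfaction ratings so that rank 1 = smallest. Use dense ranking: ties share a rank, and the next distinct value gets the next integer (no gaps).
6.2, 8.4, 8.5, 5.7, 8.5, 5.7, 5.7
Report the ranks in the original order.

2, 3, 4, 1, 4, 1, 1

Sorted (ascending): 5.7, 5.7, 5.7, 6.2, 8.4, 8.5, 8.5
The 3 values of 5.7 share dense rank 1.
The 2 values of 8.5 share dense rank 4.
Remaining distinct values take the next consecutive integers.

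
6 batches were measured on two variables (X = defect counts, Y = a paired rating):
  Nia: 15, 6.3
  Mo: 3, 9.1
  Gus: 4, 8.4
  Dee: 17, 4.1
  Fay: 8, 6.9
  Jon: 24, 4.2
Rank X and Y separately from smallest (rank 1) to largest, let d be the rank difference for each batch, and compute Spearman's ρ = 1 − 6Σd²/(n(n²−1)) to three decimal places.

-0.943

Ranks of variable 1: 4, 1, 2, 5, 3, 6
Ranks of variable 2: 3, 6, 5, 1, 4, 2
d = r₁ − r₂: 1, -5, -3, 4, -1, 4
d²: 1, 25, 9, 16, 1, 16; Σd² = 68
ρ = 1 − 6·68/(6·35) = 1 − 408/210 = -0.943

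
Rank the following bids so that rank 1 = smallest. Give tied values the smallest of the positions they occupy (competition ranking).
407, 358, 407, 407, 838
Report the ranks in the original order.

Sorted (ascending): 358, 407, 407, 407, 838
The 3 values of 407 occupy positions 2–4 → each gets rank 2.

2, 1, 2, 2, 5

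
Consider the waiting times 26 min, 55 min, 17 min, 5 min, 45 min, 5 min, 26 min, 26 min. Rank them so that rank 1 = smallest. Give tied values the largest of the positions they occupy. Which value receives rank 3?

17

Sorted (ascending): 5, 5, 17, 26, 26, 26, 45, 55
The 2 values of 5 occupy positions 1–2 → each gets rank 2.
The 3 values of 26 occupy positions 4–6 → each gets rank 6.
Rank 3 → value 17.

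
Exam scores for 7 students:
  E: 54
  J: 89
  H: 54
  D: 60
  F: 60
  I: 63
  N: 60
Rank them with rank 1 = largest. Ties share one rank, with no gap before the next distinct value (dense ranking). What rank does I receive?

Sorted (descending): 89, 63, 60, 60, 60, 54, 54
The 3 values of 60 share dense rank 3.
The 2 values of 54 share dense rank 4.
Remaining distinct values take the next consecutive integers.
I has value 63 → rank 2.

2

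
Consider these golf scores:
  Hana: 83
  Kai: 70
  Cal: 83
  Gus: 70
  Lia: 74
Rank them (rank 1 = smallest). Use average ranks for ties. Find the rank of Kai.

1.5

Sorted (ascending): 70, 70, 74, 83, 83
The 2 values of 70 occupy positions 1–2 → average rank (1+2)/2 = 1.5.
The 2 values of 83 occupy positions 4–5 → average rank (4+5)/2 = 4.5.
Kai has value 70 → rank 1.5.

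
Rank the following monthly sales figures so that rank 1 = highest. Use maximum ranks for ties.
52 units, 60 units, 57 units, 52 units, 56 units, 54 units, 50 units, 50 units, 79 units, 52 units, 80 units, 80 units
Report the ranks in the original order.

10, 4, 5, 10, 6, 7, 12, 12, 3, 10, 2, 2

Sorted (descending): 80, 80, 79, 60, 57, 56, 54, 52, 52, 52, 50, 50
The 2 values of 80 occupy positions 1–2 → each gets rank 2.
The 3 values of 52 occupy positions 8–10 → each gets rank 10.
The 2 values of 50 occupy positions 11–12 → each gets rank 12.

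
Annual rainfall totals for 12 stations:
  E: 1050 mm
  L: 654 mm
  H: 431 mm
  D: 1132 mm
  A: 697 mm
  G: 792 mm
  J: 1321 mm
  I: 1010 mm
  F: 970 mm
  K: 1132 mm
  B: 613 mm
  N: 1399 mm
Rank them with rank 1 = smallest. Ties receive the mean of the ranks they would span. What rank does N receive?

12

Sorted (ascending): 431, 613, 654, 697, 792, 970, 1010, 1050, 1132, 1132, 1321, 1399
The 2 values of 1132 occupy positions 9–10 → average rank (9+10)/2 = 9.5.
N has value 1399 mm → rank 12.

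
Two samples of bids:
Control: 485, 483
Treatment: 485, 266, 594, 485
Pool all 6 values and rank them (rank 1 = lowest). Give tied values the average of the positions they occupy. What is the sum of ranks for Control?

Sorted (ascending): 266, 483, 485, 485, 485, 594
The 3 values of 485 occupy positions 3–5 → average rank 4.
Control values → pooled ranks: 485→4, 483→2
Rank sum = 4 + 2 = 6

6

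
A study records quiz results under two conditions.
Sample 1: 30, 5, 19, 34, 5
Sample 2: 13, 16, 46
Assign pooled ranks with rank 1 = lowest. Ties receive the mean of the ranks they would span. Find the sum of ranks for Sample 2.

Sorted (ascending): 5, 5, 13, 16, 19, 30, 34, 46
The 2 values of 5 occupy positions 1–2 → average rank (1+2)/2 = 1.5.
Sample 2 values → pooled ranks: 13→3, 16→4, 46→8
Rank sum = 3 + 4 + 8 = 15

15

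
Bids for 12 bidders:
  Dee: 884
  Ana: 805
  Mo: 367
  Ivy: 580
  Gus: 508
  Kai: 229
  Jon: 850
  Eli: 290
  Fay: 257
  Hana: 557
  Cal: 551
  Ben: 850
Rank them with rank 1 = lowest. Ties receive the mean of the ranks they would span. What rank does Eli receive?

3

Sorted (ascending): 229, 257, 290, 367, 508, 551, 557, 580, 805, 850, 850, 884
The 2 values of 850 occupy positions 10–11 → average rank (10+11)/2 = 10.5.
Eli has value 290 → rank 3.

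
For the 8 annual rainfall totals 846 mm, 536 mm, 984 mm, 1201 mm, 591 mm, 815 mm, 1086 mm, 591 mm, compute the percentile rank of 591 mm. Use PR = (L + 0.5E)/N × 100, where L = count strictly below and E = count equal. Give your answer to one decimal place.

N = 8.
Strictly below 591: 1. Equal to 591: 2.
PR = (1 + 0.5·2)/8 × 100 = 25.0

25.0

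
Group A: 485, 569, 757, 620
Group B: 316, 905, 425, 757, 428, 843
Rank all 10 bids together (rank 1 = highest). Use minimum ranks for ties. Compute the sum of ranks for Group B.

Sorted (descending): 905, 843, 757, 757, 620, 569, 485, 428, 425, 316
The 2 values of 757 occupy positions 3–4 → each gets rank 3.
Group B values → pooled ranks: 316→10, 905→1, 425→9, 757→3, 428→8, 843→2
Rank sum = 10 + 1 + 9 + 3 + 8 + 2 = 33

33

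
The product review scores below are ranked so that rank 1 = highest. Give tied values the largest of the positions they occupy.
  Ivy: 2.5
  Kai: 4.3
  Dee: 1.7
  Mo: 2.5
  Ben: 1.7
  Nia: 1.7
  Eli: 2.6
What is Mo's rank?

4

Sorted (descending): 4.3, 2.6, 2.5, 2.5, 1.7, 1.7, 1.7
The 2 values of 2.5 occupy positions 3–4 → each gets rank 4.
The 3 values of 1.7 occupy positions 5–7 → each gets rank 7.
Mo has value 2.5 → rank 4.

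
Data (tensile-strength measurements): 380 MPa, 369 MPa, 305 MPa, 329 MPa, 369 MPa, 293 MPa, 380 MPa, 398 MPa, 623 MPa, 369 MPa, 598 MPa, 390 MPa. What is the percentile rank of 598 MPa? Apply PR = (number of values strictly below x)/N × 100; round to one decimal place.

N = 12.
Strictly below 598: 10. Equal to 598: 1.
PR = 10/12 × 100 = 83.3

83.3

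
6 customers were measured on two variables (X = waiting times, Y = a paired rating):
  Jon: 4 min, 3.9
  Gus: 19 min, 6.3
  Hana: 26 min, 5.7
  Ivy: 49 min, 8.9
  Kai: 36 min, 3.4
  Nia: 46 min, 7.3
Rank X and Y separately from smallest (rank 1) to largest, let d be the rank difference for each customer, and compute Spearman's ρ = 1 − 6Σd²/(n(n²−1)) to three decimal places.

Ranks of variable 1: 1, 2, 3, 6, 4, 5
Ranks of variable 2: 2, 4, 3, 6, 1, 5
d = r₁ − r₂: -1, -2, 0, 0, 3, 0
d²: 1, 4, 0, 0, 9, 0; Σd² = 14
ρ = 1 − 6·14/(6·35) = 1 − 84/210 = 0.600

0.600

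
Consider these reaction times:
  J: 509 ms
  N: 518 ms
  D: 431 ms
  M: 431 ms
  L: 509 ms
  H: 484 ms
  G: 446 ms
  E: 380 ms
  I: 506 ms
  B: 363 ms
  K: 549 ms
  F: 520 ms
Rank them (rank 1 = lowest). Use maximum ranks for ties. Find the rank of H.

6

Sorted (ascending): 363, 380, 431, 431, 446, 484, 506, 509, 509, 518, 520, 549
The 2 values of 431 occupy positions 3–4 → each gets rank 4.
The 2 values of 509 occupy positions 8–9 → each gets rank 9.
H has value 484 ms → rank 6.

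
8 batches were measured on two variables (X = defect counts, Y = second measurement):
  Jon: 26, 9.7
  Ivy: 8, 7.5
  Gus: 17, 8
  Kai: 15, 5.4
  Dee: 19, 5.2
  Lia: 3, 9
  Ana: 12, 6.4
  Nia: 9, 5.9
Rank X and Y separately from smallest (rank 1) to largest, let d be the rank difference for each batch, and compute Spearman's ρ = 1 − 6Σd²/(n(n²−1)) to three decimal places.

-0.071

Ranks of variable 1: 8, 2, 6, 5, 7, 1, 4, 3
Ranks of variable 2: 8, 5, 6, 2, 1, 7, 4, 3
d = r₁ − r₂: 0, -3, 0, 3, 6, -6, 0, 0
d²: 0, 9, 0, 9, 36, 36, 0, 0; Σd² = 90
ρ = 1 − 6·90/(8·63) = 1 − 540/504 = -0.071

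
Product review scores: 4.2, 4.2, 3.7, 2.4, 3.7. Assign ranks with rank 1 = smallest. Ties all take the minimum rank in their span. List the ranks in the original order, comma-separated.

Sorted (ascending): 2.4, 3.7, 3.7, 4.2, 4.2
The 2 values of 3.7 occupy positions 2–3 → each gets rank 2.
The 2 values of 4.2 occupy positions 4–5 → each gets rank 4.

4, 4, 2, 1, 2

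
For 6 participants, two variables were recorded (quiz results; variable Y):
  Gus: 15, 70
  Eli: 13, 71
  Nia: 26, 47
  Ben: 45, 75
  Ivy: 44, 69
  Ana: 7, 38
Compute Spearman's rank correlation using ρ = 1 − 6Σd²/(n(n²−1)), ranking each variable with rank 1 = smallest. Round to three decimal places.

0.486

Ranks of variable 1: 3, 2, 4, 6, 5, 1
Ranks of variable 2: 4, 5, 2, 6, 3, 1
d = r₁ − r₂: -1, -3, 2, 0, 2, 0
d²: 1, 9, 4, 0, 4, 0; Σd² = 18
ρ = 1 − 6·18/(6·35) = 1 − 108/210 = 0.486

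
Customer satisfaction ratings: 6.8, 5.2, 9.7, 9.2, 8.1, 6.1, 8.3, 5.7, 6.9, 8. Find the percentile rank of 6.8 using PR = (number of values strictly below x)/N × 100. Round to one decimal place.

N = 10.
Strictly below 6.8: 3. Equal to 6.8: 1.
PR = 3/10 × 100 = 30.0

30.0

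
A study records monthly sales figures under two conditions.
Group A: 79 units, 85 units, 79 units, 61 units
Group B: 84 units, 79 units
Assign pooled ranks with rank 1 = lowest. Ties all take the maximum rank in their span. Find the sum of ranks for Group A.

15

Sorted (ascending): 61, 79, 79, 79, 84, 85
The 3 values of 79 occupy positions 2–4 → each gets rank 4.
Group A values → pooled ranks: 79→4, 85→6, 79→4, 61→1
Rank sum = 4 + 6 + 4 + 1 = 15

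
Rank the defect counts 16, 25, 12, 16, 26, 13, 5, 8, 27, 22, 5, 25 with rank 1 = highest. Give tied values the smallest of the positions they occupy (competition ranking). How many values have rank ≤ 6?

7

Sorted (descending): 27, 26, 25, 25, 22, 16, 16, 13, 12, 8, 5, 5
The 2 values of 25 occupy positions 3–4 → each gets rank 3.
The 2 values of 16 occupy positions 6–7 → each gets rank 6.
The 2 values of 5 occupy positions 11–12 → each gets rank 11.
Ranks ≤ 6: {1, 2, 3, 3, 5, 6, 6} → 7 values.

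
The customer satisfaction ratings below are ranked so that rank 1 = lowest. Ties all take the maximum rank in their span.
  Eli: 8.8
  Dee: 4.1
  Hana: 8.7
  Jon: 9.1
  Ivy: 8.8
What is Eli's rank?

Sorted (ascending): 4.1, 8.7, 8.8, 8.8, 9.1
The 2 values of 8.8 occupy positions 3–4 → each gets rank 4.
Eli has value 8.8 → rank 4.

4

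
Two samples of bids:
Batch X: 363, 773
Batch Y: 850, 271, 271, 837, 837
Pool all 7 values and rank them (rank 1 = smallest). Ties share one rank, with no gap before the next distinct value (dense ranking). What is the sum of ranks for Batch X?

5

Sorted (ascending): 271, 271, 363, 773, 837, 837, 850
The 2 values of 271 share dense rank 1.
The 2 values of 837 share dense rank 4.
Remaining distinct values take the next consecutive integers.
Batch X values → pooled ranks: 363→2, 773→3
Rank sum = 2 + 3 = 5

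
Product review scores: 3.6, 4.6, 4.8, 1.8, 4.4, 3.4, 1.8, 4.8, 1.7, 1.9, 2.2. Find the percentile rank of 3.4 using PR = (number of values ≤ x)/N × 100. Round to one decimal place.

N = 11.
Strictly below 3.4: 5. Equal to 3.4: 1.
PR = 6/11 × 100 = 54.5

54.5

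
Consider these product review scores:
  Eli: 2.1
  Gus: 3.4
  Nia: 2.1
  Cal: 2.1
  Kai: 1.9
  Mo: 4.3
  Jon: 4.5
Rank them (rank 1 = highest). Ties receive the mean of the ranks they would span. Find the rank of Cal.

Sorted (descending): 4.5, 4.3, 3.4, 2.1, 2.1, 2.1, 1.9
The 3 values of 2.1 occupy positions 4–6 → average rank 5.
Cal has value 2.1 → rank 5.

5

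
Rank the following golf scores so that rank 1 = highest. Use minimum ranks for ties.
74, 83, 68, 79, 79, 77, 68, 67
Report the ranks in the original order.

5, 1, 6, 2, 2, 4, 6, 8

Sorted (descending): 83, 79, 79, 77, 74, 68, 68, 67
The 2 values of 79 occupy positions 2–3 → each gets rank 2.
The 2 values of 68 occupy positions 6–7 → each gets rank 6.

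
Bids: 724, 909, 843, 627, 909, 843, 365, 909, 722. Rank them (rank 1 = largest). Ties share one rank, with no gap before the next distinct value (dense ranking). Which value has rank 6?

Sorted (descending): 909, 909, 909, 843, 843, 724, 722, 627, 365
The 3 values of 909 share dense rank 1.
The 2 values of 843 share dense rank 2.
Remaining distinct values take the next consecutive integers.
Rank 6 → value 365.

365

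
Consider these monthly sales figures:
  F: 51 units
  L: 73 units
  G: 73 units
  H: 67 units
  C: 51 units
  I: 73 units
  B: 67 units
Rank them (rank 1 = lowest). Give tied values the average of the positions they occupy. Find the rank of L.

6

Sorted (ascending): 51, 51, 67, 67, 73, 73, 73
The 2 values of 51 occupy positions 1–2 → average rank (1+2)/2 = 1.5.
The 2 values of 67 occupy positions 3–4 → average rank (3+4)/2 = 3.5.
The 3 values of 73 occupy positions 5–7 → average rank 6.
L has value 73 units → rank 6.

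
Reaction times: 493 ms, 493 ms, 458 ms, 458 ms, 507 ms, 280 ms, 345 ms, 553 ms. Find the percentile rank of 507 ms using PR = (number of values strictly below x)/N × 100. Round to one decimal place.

N = 8.
Strictly below 507: 6. Equal to 507: 1.
PR = 6/8 × 100 = 75.0

75.0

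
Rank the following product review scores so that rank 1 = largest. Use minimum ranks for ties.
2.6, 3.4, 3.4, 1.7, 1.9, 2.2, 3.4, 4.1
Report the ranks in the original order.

5, 2, 2, 8, 7, 6, 2, 1

Sorted (descending): 4.1, 3.4, 3.4, 3.4, 2.6, 2.2, 1.9, 1.7
The 3 values of 3.4 occupy positions 2–4 → each gets rank 2.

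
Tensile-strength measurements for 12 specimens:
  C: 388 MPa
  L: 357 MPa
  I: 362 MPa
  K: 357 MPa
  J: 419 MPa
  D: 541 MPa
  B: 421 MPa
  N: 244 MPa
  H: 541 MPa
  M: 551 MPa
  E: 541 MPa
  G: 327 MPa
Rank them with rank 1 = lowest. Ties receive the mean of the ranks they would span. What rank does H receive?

Sorted (ascending): 244, 327, 357, 357, 362, 388, 419, 421, 541, 541, 541, 551
The 2 values of 357 occupy positions 3–4 → average rank (3+4)/2 = 3.5.
The 3 values of 541 occupy positions 9–11 → average rank 10.
H has value 541 MPa → rank 10.

10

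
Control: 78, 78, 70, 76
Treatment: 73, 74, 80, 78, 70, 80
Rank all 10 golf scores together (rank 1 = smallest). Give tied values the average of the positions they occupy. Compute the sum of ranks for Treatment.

Sorted (ascending): 70, 70, 73, 74, 76, 78, 78, 78, 80, 80
The 2 values of 70 occupy positions 1–2 → average rank (1+2)/2 = 1.5.
The 3 values of 78 occupy positions 6–8 → average rank 7.
The 2 values of 80 occupy positions 9–10 → average rank (9+10)/2 = 9.5.
Treatment values → pooled ranks: 73→3, 74→4, 80→9.5, 78→7, 70→1.5, 80→9.5
Rank sum = 3 + 4 + 9.5 + 7 + 1.5 + 9.5 = 34.5

34.5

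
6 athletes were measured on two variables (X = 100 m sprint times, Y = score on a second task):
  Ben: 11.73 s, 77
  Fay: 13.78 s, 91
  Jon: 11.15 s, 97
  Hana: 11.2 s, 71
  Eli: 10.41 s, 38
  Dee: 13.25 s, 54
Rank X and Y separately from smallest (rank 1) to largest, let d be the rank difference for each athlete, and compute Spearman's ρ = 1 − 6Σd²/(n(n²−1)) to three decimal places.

Ranks of variable 1: 4, 6, 2, 3, 1, 5
Ranks of variable 2: 4, 5, 6, 3, 1, 2
d = r₁ − r₂: 0, 1, -4, 0, 0, 3
d²: 0, 1, 16, 0, 0, 9; Σd² = 26
ρ = 1 − 6·26/(6·35) = 1 − 156/210 = 0.257

0.257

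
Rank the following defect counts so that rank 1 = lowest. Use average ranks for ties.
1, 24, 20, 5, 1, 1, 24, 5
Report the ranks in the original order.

2, 7.5, 6, 4.5, 2, 2, 7.5, 4.5

Sorted (ascending): 1, 1, 1, 5, 5, 20, 24, 24
The 3 values of 1 occupy positions 1–3 → average rank 2.
The 2 values of 5 occupy positions 4–5 → average rank (4+5)/2 = 4.5.
The 2 values of 24 occupy positions 7–8 → average rank (7+8)/2 = 7.5.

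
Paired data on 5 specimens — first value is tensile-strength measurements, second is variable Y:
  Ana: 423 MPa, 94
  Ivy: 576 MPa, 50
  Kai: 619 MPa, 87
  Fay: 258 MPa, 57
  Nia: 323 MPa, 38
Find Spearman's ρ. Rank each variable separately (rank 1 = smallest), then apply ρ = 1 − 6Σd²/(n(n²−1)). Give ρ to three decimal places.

Ranks of variable 1: 3, 4, 5, 1, 2
Ranks of variable 2: 5, 2, 4, 3, 1
d = r₁ − r₂: -2, 2, 1, -2, 1
d²: 4, 4, 1, 4, 1; Σd² = 14
ρ = 1 − 6·14/(5·24) = 1 − 84/120 = 0.300

0.300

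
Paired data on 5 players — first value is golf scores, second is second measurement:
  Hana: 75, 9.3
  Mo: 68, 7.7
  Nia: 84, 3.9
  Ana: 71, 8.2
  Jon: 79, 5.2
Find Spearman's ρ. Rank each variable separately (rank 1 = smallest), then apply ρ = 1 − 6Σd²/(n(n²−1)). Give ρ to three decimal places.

-0.600

Ranks of variable 1: 3, 1, 5, 2, 4
Ranks of variable 2: 5, 3, 1, 4, 2
d = r₁ − r₂: -2, -2, 4, -2, 2
d²: 4, 4, 16, 4, 4; Σd² = 32
ρ = 1 − 6·32/(5·24) = 1 − 192/120 = -0.600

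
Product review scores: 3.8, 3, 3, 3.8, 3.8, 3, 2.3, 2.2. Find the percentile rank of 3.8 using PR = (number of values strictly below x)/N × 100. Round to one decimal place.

62.5

N = 8.
Strictly below 3.8: 5. Equal to 3.8: 3.
PR = 5/8 × 100 = 62.5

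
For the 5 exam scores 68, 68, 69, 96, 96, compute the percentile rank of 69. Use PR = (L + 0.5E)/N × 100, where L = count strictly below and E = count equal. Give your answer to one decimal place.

N = 5.
Strictly below 69: 2. Equal to 69: 1.
PR = (2 + 0.5·1)/5 × 100 = 50.0

50.0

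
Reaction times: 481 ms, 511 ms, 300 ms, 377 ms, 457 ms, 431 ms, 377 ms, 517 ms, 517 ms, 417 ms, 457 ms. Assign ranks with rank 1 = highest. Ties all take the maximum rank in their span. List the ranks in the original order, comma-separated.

4, 3, 11, 10, 6, 7, 10, 2, 2, 8, 6

Sorted (descending): 517, 517, 511, 481, 457, 457, 431, 417, 377, 377, 300
The 2 values of 517 occupy positions 1–2 → each gets rank 2.
The 2 values of 457 occupy positions 5–6 → each gets rank 6.
The 2 values of 377 occupy positions 9–10 → each gets rank 10.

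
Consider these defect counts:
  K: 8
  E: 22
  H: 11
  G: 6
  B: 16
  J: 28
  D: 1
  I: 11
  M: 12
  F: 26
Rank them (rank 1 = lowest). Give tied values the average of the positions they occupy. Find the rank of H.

Sorted (ascending): 1, 6, 8, 11, 11, 12, 16, 22, 26, 28
The 2 values of 11 occupy positions 4–5 → average rank (4+5)/2 = 4.5.
H has value 11 → rank 4.5.

4.5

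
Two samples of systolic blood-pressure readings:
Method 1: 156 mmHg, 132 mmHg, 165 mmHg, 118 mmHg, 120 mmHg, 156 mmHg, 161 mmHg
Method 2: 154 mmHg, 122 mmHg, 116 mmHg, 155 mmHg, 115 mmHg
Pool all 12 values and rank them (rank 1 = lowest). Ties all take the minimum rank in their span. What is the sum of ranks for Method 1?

Sorted (ascending): 115, 116, 118, 120, 122, 132, 154, 155, 156, 156, 161, 165
The 2 values of 156 occupy positions 9–10 → each gets rank 9.
Method 1 values → pooled ranks: 156→9, 132→6, 165→12, 118→3, 120→4, 156→9, 161→11
Rank sum = 9 + 6 + 12 + 3 + 4 + 9 + 11 = 54

54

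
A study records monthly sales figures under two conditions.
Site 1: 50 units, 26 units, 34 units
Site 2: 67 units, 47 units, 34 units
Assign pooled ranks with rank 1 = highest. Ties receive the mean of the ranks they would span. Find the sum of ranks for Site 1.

Sorted (descending): 67, 50, 47, 34, 34, 26
The 2 values of 34 occupy positions 4–5 → average rank (4+5)/2 = 4.5.
Site 1 values → pooled ranks: 50→2, 26→6, 34→4.5
Rank sum = 2 + 6 + 4.5 = 12.5

12.5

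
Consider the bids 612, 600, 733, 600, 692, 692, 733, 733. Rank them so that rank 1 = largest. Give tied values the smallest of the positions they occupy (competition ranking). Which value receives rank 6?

Sorted (descending): 733, 733, 733, 692, 692, 612, 600, 600
The 3 values of 733 occupy positions 1–3 → each gets rank 1.
The 2 values of 692 occupy positions 4–5 → each gets rank 4.
The 2 values of 600 occupy positions 7–8 → each gets rank 7.
Rank 6 → value 612.

612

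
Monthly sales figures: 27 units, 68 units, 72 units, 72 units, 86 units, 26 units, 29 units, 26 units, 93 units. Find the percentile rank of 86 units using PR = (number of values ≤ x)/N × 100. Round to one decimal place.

N = 9.
Strictly below 86: 7. Equal to 86: 1.
PR = 8/9 × 100 = 88.9

88.9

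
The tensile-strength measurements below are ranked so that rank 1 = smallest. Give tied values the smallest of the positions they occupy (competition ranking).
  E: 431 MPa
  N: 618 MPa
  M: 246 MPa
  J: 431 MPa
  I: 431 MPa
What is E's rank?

Sorted (ascending): 246, 431, 431, 431, 618
The 3 values of 431 occupy positions 2–4 → each gets rank 2.
E has value 431 MPa → rank 2.

2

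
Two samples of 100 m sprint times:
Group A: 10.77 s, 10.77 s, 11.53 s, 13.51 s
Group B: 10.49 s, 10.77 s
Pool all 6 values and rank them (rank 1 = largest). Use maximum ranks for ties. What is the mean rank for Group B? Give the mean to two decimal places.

Sorted (descending): 13.51, 11.53, 10.77, 10.77, 10.77, 10.49
The 3 values of 10.77 occupy positions 3–5 → each gets rank 5.
Group B values → pooled ranks: 10.49→6, 10.77→5
Mean rank = (6 + 5) / 2 = 5.50

5.50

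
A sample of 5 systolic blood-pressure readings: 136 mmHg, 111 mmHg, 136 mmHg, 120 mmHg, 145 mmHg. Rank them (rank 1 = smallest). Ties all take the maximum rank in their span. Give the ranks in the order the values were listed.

4, 1, 4, 2, 5

Sorted (ascending): 111, 120, 136, 136, 145
The 2 values of 136 occupy positions 3–4 → each gets rank 4.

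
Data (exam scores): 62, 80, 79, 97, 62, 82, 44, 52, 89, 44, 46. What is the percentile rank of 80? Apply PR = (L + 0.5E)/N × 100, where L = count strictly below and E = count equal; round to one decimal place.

68.2

N = 11.
Strictly below 80: 7. Equal to 80: 1.
PR = (7 + 0.5·1)/11 × 100 = 68.2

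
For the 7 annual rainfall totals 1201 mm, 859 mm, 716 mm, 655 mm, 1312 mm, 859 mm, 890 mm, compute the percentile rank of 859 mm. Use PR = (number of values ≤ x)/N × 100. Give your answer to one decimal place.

57.1

N = 7.
Strictly below 859: 2. Equal to 859: 2.
PR = 4/7 × 100 = 57.1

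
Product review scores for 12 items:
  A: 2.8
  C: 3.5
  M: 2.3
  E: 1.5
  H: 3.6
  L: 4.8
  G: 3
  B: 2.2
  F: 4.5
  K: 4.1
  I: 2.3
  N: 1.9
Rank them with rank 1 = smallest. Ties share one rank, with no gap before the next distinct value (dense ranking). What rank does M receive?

Sorted (ascending): 1.5, 1.9, 2.2, 2.3, 2.3, 2.8, 3, 3.5, 3.6, 4.1, 4.5, 4.8
The 2 values of 2.3 share dense rank 4.
Remaining distinct values take the next consecutive integers.
M has value 2.3 → rank 4.

4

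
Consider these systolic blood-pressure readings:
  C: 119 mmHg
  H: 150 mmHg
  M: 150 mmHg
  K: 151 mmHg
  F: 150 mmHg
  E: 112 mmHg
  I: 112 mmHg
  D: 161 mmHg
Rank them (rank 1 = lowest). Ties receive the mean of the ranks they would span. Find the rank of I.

Sorted (ascending): 112, 112, 119, 150, 150, 150, 151, 161
The 2 values of 112 occupy positions 1–2 → average rank (1+2)/2 = 1.5.
The 3 values of 150 occupy positions 4–6 → average rank 5.
I has value 112 mmHg → rank 1.5.

1.5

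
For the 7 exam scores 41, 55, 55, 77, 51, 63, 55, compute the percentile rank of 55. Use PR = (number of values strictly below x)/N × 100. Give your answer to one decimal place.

28.6

N = 7.
Strictly below 55: 2. Equal to 55: 3.
PR = 2/7 × 100 = 28.6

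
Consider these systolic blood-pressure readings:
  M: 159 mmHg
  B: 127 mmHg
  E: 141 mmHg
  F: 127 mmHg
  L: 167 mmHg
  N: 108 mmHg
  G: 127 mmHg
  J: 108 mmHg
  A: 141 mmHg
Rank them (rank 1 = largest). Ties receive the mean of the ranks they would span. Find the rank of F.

6

Sorted (descending): 167, 159, 141, 141, 127, 127, 127, 108, 108
The 2 values of 141 occupy positions 3–4 → average rank (3+4)/2 = 3.5.
The 3 values of 127 occupy positions 5–7 → average rank 6.
The 2 values of 108 occupy positions 8–9 → average rank (8+9)/2 = 8.5.
F has value 127 mmHg → rank 6.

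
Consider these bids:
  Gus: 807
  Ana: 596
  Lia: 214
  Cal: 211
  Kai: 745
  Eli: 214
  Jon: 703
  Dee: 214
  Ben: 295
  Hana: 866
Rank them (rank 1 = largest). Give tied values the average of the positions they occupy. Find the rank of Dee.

8

Sorted (descending): 866, 807, 745, 703, 596, 295, 214, 214, 214, 211
The 3 values of 214 occupy positions 7–9 → average rank 8.
Dee has value 214 → rank 8.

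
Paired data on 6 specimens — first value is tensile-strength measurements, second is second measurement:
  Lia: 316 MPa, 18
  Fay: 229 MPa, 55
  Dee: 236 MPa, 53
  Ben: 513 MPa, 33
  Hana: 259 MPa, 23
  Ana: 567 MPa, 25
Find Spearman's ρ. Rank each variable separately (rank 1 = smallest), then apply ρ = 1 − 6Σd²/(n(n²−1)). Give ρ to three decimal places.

-0.543

Ranks of variable 1: 4, 1, 2, 5, 3, 6
Ranks of variable 2: 1, 6, 5, 4, 2, 3
d = r₁ − r₂: 3, -5, -3, 1, 1, 3
d²: 9, 25, 9, 1, 1, 9; Σd² = 54
ρ = 1 − 6·54/(6·35) = 1 − 324/210 = -0.543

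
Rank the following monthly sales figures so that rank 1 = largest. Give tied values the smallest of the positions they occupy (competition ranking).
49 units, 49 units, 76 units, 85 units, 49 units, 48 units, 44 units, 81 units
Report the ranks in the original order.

Sorted (descending): 85, 81, 76, 49, 49, 49, 48, 44
The 3 values of 49 occupy positions 4–6 → each gets rank 4.

4, 4, 3, 1, 4, 7, 8, 2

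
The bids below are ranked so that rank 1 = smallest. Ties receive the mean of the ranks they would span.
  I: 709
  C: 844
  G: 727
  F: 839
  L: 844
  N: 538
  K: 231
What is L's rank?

Sorted (ascending): 231, 538, 709, 727, 839, 844, 844
The 2 values of 844 occupy positions 6–7 → average rank (6+7)/2 = 6.5.
L has value 844 → rank 6.5.

6.5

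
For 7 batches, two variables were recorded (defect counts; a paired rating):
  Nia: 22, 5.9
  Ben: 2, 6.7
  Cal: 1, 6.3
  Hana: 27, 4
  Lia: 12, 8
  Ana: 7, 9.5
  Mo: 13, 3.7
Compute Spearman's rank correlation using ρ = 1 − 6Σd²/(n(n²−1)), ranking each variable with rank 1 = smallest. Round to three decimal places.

-0.571

Ranks of variable 1: 6, 2, 1, 7, 4, 3, 5
Ranks of variable 2: 3, 5, 4, 2, 6, 7, 1
d = r₁ − r₂: 3, -3, -3, 5, -2, -4, 4
d²: 9, 9, 9, 25, 4, 16, 16; Σd² = 88
ρ = 1 − 6·88/(7·48) = 1 − 528/336 = -0.571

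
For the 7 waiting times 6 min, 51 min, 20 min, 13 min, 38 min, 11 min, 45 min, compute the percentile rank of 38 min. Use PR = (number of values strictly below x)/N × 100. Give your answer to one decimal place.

N = 7.
Strictly below 38: 4. Equal to 38: 1.
PR = 4/7 × 100 = 57.1

57.1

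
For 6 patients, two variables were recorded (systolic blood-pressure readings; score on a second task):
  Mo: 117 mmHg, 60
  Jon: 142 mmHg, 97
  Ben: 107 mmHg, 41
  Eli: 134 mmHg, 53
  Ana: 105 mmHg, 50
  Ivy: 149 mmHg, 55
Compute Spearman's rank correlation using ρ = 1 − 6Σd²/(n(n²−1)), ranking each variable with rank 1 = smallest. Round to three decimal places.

Ranks of variable 1: 3, 5, 2, 4, 1, 6
Ranks of variable 2: 5, 6, 1, 3, 2, 4
d = r₁ − r₂: -2, -1, 1, 1, -1, 2
d²: 4, 1, 1, 1, 1, 4; Σd² = 12
ρ = 1 − 6·12/(6·35) = 1 − 72/210 = 0.657

0.657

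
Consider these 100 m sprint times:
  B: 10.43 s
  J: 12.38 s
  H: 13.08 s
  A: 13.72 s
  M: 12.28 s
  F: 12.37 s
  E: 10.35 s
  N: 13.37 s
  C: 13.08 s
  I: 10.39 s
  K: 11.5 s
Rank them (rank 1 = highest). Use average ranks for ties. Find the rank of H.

Sorted (descending): 13.72, 13.37, 13.08, 13.08, 12.38, 12.37, 12.28, 11.5, 10.43, 10.39, 10.35
The 2 values of 13.08 occupy positions 3–4 → average rank (3+4)/2 = 3.5.
H has value 13.08 s → rank 3.5.

3.5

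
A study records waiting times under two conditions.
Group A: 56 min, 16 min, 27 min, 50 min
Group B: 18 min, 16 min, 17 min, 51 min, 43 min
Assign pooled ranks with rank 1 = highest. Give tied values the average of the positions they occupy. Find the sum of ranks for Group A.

17.5

Sorted (descending): 56, 51, 50, 43, 27, 18, 17, 16, 16
The 2 values of 16 occupy positions 8–9 → average rank (8+9)/2 = 8.5.
Group A values → pooled ranks: 56→1, 16→8.5, 27→5, 50→3
Rank sum = 1 + 8.5 + 5 + 3 = 17.5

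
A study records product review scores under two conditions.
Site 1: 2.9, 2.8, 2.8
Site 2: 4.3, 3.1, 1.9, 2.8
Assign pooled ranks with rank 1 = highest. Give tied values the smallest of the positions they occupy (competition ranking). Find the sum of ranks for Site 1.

11

Sorted (descending): 4.3, 3.1, 2.9, 2.8, 2.8, 2.8, 1.9
The 3 values of 2.8 occupy positions 4–6 → each gets rank 4.
Site 1 values → pooled ranks: 2.9→3, 2.8→4, 2.8→4
Rank sum = 3 + 4 + 4 = 11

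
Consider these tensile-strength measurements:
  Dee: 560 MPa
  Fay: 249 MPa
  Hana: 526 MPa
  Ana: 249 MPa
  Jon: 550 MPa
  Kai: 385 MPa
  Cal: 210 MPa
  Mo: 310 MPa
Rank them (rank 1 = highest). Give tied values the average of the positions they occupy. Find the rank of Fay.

Sorted (descending): 560, 550, 526, 385, 310, 249, 249, 210
The 2 values of 249 occupy positions 6–7 → average rank (6+7)/2 = 6.5.
Fay has value 249 MPa → rank 6.5.

6.5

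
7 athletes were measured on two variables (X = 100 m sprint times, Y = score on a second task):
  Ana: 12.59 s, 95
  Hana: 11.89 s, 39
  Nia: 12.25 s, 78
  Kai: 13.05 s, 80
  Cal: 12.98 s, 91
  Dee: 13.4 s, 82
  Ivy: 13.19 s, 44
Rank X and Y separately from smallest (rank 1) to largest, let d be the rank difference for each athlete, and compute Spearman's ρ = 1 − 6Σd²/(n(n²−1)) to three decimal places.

0.250

Ranks of variable 1: 3, 1, 2, 5, 4, 7, 6
Ranks of variable 2: 7, 1, 3, 4, 6, 5, 2
d = r₁ − r₂: -4, 0, -1, 1, -2, 2, 4
d²: 16, 0, 1, 1, 4, 4, 16; Σd² = 42
ρ = 1 − 6·42/(7·48) = 1 − 252/336 = 0.250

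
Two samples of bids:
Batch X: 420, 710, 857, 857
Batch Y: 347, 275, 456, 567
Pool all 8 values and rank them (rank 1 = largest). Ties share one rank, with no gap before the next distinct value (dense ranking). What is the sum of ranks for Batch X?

9

Sorted (descending): 857, 857, 710, 567, 456, 420, 347, 275
The 2 values of 857 share dense rank 1.
Remaining distinct values take the next consecutive integers.
Batch X values → pooled ranks: 420→5, 710→2, 857→1, 857→1
Rank sum = 5 + 2 + 1 + 1 = 9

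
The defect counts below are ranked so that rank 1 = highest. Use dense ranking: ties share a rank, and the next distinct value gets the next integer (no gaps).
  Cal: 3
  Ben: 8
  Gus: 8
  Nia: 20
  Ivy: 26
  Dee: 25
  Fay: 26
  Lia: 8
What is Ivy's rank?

Sorted (descending): 26, 26, 25, 20, 8, 8, 8, 3
The 2 values of 26 share dense rank 1.
The 3 values of 8 share dense rank 4.
Remaining distinct values take the next consecutive integers.
Ivy has value 26 → rank 1.

1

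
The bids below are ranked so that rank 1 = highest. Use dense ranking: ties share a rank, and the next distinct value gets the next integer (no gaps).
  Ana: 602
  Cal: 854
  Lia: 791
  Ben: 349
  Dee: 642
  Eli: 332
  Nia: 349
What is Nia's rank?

Sorted (descending): 854, 791, 642, 602, 349, 349, 332
The 2 values of 349 share dense rank 5.
Remaining distinct values take the next consecutive integers.
Nia has value 349 → rank 5.

5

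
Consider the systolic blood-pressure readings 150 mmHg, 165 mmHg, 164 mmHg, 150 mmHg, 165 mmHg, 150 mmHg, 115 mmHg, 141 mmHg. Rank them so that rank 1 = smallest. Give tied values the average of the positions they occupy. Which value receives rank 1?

Sorted (ascending): 115, 141, 150, 150, 150, 164, 165, 165
The 3 values of 150 occupy positions 3–5 → average rank 4.
The 2 values of 165 occupy positions 7–8 → average rank (7+8)/2 = 7.5.
Rank 1 → value 115.

115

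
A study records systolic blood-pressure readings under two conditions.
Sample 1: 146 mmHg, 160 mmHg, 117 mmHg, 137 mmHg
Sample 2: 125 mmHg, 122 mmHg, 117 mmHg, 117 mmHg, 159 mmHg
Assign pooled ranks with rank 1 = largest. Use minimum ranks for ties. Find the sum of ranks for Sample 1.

15

Sorted (descending): 160, 159, 146, 137, 125, 122, 117, 117, 117
The 3 values of 117 occupy positions 7–9 → each gets rank 7.
Sample 1 values → pooled ranks: 146→3, 160→1, 117→7, 137→4
Rank sum = 3 + 1 + 7 + 4 = 15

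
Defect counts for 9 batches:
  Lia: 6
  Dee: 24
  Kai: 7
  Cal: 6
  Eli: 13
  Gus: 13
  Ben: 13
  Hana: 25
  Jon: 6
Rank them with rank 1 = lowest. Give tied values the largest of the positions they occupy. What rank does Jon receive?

Sorted (ascending): 6, 6, 6, 7, 13, 13, 13, 24, 25
The 3 values of 6 occupy positions 1–3 → each gets rank 3.
The 3 values of 13 occupy positions 5–7 → each gets rank 7.
Jon has value 6 → rank 3.

3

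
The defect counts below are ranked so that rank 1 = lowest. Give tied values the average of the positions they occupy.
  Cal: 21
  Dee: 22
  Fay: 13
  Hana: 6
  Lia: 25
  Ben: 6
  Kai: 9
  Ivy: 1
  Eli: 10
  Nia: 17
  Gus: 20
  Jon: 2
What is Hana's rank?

Sorted (ascending): 1, 2, 6, 6, 9, 10, 13, 17, 20, 21, 22, 25
The 2 values of 6 occupy positions 3–4 → average rank (3+4)/2 = 3.5.
Hana has value 6 → rank 3.5.

3.5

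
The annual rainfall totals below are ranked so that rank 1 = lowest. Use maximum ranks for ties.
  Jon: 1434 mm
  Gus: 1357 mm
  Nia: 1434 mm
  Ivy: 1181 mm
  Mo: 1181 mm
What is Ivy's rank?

Sorted (ascending): 1181, 1181, 1357, 1434, 1434
The 2 values of 1181 occupy positions 1–2 → each gets rank 2.
The 2 values of 1434 occupy positions 4–5 → each gets rank 5.
Ivy has value 1181 mm → rank 2.

2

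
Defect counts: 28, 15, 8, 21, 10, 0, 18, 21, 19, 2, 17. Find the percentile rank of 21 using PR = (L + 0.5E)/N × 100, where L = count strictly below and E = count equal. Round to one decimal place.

81.8

N = 11.
Strictly below 21: 8. Equal to 21: 2.
PR = (8 + 0.5·2)/11 × 100 = 81.8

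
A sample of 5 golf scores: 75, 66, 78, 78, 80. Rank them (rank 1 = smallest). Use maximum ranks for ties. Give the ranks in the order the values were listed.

Sorted (ascending): 66, 75, 78, 78, 80
The 2 values of 78 occupy positions 3–4 → each gets rank 4.

2, 1, 4, 4, 5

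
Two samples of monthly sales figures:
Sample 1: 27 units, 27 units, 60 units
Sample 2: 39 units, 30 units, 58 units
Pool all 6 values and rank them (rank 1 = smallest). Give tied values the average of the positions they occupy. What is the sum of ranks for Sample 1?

Sorted (ascending): 27, 27, 30, 39, 58, 60
The 2 values of 27 occupy positions 1–2 → average rank (1+2)/2 = 1.5.
Sample 1 values → pooled ranks: 27→1.5, 27→1.5, 60→6
Rank sum = 1.5 + 1.5 + 6 = 9

9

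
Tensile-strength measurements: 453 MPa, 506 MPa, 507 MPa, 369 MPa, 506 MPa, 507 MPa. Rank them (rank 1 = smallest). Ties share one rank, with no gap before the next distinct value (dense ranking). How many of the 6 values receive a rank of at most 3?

4

Sorted (ascending): 369, 453, 506, 506, 507, 507
The 2 values of 506 share dense rank 3.
The 2 values of 507 share dense rank 4.
Remaining distinct values take the next consecutive integers.
Ranks ≤ 3: {1, 2, 3, 3} → 4 values.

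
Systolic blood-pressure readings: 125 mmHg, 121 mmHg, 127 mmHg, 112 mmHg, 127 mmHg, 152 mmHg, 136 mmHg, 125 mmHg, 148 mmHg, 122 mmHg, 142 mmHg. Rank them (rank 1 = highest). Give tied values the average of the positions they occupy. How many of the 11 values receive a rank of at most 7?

6

Sorted (descending): 152, 148, 142, 136, 127, 127, 125, 125, 122, 121, 112
The 2 values of 127 occupy positions 5–6 → average rank (5+6)/2 = 5.5.
The 2 values of 125 occupy positions 7–8 → average rank (7+8)/2 = 7.5.
Ranks ≤ 7: {1, 2, 3, 4, 5.5, 5.5} → 6 values.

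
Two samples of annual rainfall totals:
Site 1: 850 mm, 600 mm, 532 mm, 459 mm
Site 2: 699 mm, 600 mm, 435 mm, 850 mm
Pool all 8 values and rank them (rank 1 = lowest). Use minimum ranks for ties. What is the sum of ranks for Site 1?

Sorted (ascending): 435, 459, 532, 600, 600, 699, 850, 850
The 2 values of 600 occupy positions 4–5 → each gets rank 4.
The 2 values of 850 occupy positions 7–8 → each gets rank 7.
Site 1 values → pooled ranks: 850→7, 600→4, 532→3, 459→2
Rank sum = 7 + 4 + 3 + 2 = 16

16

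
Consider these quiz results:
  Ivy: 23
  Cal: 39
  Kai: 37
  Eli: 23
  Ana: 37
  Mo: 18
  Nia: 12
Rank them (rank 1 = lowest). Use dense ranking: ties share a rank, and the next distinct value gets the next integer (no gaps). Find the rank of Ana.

4

Sorted (ascending): 12, 18, 23, 23, 37, 37, 39
The 2 values of 23 share dense rank 3.
The 2 values of 37 share dense rank 4.
Remaining distinct values take the next consecutive integers.
Ana has value 37 → rank 4.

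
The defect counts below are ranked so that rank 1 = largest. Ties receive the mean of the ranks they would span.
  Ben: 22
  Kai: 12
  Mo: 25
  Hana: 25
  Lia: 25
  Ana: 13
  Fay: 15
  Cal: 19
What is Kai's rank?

Sorted (descending): 25, 25, 25, 22, 19, 15, 13, 12
The 3 values of 25 occupy positions 1–3 → average rank 2.
Kai has value 12 → rank 8.

8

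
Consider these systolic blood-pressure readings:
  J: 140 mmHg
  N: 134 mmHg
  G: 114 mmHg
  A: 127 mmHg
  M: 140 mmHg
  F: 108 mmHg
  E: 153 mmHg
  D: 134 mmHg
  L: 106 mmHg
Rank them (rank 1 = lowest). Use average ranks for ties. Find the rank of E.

9

Sorted (ascending): 106, 108, 114, 127, 134, 134, 140, 140, 153
The 2 values of 134 occupy positions 5–6 → average rank (5+6)/2 = 5.5.
The 2 values of 140 occupy positions 7–8 → average rank (7+8)/2 = 7.5.
E has value 153 mmHg → rank 9.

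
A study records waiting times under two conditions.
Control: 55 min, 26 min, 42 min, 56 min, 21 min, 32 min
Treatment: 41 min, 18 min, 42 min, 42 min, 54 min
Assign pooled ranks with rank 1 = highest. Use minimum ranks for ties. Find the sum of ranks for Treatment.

29

Sorted (descending): 56, 55, 54, 42, 42, 42, 41, 32, 26, 21, 18
The 3 values of 42 occupy positions 4–6 → each gets rank 4.
Treatment values → pooled ranks: 41→7, 18→11, 42→4, 42→4, 54→3
Rank sum = 7 + 11 + 4 + 4 + 3 = 29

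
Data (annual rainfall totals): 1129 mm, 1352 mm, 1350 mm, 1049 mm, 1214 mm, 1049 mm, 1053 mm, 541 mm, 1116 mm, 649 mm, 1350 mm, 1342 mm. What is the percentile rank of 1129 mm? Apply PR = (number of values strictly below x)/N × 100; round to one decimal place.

N = 12.
Strictly below 1129: 6. Equal to 1129: 1.
PR = 6/12 × 100 = 50.0

50.0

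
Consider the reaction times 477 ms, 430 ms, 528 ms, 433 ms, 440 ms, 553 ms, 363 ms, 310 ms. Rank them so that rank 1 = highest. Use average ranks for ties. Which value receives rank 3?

Sorted (descending): 553, 528, 477, 440, 433, 430, 363, 310
No ties — each value takes its position as its rank.
Rank 3 → value 477.

477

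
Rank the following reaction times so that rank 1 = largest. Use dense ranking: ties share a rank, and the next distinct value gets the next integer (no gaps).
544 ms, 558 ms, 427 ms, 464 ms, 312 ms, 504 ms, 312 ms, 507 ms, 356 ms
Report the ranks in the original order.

2, 1, 6, 5, 8, 4, 8, 3, 7

Sorted (descending): 558, 544, 507, 504, 464, 427, 356, 312, 312
The 2 values of 312 share dense rank 8.
Remaining distinct values take the next consecutive integers.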